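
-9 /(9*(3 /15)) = -5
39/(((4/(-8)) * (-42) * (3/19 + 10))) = 247/1351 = 0.18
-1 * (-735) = 735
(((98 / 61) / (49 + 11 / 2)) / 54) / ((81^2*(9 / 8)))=784 / 10600653627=0.00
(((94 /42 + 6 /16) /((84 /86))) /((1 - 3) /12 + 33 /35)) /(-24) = -0.14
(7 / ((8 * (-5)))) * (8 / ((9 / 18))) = -14 / 5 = -2.80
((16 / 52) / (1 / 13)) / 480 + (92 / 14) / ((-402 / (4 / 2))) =-457 / 18760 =-0.02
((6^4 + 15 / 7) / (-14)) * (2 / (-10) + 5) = -109044 / 245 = -445.08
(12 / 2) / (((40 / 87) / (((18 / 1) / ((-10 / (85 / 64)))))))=-39933 / 1280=-31.20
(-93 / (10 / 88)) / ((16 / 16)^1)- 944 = -8812 / 5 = -1762.40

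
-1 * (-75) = 75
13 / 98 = 0.13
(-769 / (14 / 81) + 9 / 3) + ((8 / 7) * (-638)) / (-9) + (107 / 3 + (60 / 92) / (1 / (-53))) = -4364.10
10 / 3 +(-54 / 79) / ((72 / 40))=700 / 237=2.95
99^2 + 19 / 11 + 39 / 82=8842489 / 902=9803.20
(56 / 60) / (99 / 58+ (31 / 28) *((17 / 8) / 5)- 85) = -90944 / 8070231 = -0.01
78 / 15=26 / 5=5.20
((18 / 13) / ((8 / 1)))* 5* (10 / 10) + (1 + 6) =7.87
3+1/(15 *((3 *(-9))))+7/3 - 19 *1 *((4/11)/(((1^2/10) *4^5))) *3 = 2924447/570240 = 5.13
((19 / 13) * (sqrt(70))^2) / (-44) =-665 / 286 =-2.33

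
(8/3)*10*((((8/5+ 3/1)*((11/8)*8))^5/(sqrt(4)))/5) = 8292635811944/9375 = 884547819.94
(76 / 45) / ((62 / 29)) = 1102 / 1395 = 0.79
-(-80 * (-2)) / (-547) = 160 / 547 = 0.29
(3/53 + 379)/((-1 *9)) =-20090/477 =-42.12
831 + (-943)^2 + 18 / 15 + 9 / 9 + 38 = 4450601 / 5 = 890120.20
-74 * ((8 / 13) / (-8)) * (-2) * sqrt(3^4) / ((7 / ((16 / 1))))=-21312 / 91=-234.20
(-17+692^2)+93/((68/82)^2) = 553703465/1156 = 478982.24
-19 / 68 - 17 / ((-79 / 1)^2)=-119735 / 424388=-0.28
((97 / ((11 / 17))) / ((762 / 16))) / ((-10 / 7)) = -46172 / 20955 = -2.20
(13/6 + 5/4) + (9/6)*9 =203/12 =16.92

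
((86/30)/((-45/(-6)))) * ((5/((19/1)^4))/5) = 86/29322225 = 0.00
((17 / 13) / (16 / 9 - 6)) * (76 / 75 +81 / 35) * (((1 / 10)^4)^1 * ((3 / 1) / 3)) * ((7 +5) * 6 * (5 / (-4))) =801873 / 86450000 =0.01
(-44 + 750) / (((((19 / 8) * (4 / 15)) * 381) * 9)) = 7060 / 21717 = 0.33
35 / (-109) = -35 / 109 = -0.32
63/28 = 9/4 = 2.25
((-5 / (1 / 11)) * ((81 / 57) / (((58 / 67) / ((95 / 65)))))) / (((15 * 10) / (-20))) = 6633 / 377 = 17.59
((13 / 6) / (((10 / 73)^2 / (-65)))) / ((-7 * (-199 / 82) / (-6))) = 36924641 / 13930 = 2650.73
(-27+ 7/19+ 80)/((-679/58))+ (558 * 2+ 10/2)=14403209/12901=1116.44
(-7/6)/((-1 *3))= 7/18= 0.39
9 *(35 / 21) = 15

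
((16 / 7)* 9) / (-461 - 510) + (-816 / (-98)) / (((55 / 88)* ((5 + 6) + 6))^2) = 1063056 / 20221075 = 0.05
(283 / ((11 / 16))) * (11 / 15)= 301.87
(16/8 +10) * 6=72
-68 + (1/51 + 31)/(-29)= -69.07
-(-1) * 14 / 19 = 14 / 19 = 0.74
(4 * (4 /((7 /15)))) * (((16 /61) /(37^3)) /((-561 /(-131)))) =167680 /4044591397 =0.00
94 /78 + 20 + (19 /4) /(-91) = 23099 /1092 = 21.15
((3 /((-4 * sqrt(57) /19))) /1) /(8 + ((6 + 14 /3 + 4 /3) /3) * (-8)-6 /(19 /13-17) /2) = 101 * sqrt(57) /9618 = 0.08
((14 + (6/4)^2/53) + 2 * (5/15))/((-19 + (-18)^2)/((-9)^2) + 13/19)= 4799115/1451776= 3.31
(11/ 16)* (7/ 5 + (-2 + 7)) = 22/ 5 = 4.40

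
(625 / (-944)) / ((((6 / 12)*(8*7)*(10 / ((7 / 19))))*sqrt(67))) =-125*sqrt(67) / 9613696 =-0.00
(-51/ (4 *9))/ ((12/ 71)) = -1207/ 144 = -8.38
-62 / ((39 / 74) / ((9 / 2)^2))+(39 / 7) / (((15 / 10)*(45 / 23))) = -9747461 / 4095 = -2380.33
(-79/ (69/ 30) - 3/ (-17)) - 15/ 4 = -37.92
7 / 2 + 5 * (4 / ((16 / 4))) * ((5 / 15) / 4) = 47 / 12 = 3.92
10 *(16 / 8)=20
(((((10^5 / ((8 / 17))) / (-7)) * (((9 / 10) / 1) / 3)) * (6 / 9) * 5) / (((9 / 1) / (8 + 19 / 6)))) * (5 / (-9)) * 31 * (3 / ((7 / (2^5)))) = 35309000000 / 3969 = 8896195.52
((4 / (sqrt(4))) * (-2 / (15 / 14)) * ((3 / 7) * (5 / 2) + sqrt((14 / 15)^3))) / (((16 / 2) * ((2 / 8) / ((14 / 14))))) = -2 - 392 * sqrt(210) / 3375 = -3.68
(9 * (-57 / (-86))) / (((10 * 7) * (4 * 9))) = 57 / 24080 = 0.00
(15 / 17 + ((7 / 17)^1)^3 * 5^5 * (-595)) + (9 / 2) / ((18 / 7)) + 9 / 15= -750293817 / 5780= -129808.62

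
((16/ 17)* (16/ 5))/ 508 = 64/ 10795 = 0.01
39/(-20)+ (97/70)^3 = 243823/343000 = 0.71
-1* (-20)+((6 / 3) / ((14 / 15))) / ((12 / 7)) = 21.25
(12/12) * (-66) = -66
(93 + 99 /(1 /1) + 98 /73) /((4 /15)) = 105855 /146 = 725.03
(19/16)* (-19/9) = -361/144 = -2.51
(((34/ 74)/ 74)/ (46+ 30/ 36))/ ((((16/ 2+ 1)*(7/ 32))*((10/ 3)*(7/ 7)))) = 272/ 13464115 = 0.00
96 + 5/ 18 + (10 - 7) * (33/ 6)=1015/ 9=112.78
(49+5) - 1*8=46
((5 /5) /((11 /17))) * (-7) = -119 /11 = -10.82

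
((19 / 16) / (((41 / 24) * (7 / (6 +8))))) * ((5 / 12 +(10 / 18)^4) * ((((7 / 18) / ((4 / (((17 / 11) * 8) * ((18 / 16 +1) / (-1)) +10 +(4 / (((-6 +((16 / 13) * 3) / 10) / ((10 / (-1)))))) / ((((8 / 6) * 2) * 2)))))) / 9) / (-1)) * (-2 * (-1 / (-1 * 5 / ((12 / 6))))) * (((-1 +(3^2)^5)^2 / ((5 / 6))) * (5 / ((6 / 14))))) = -10859733739259636 / 2421009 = -4485623035.38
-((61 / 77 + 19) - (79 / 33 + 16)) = -323 / 231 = -1.40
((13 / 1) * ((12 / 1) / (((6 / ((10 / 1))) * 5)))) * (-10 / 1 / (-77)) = 520 / 77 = 6.75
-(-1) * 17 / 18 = 0.94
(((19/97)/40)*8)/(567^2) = 19/155922165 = 0.00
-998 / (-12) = 499 / 6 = 83.17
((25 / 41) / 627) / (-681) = -25 / 17506467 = -0.00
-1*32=-32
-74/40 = -37/20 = -1.85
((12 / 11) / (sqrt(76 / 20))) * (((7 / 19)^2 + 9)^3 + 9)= 435541350252 * sqrt(95) / 9832589129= 431.74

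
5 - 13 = -8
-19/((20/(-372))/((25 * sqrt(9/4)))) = 26505/2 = 13252.50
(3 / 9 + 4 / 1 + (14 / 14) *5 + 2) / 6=17 / 9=1.89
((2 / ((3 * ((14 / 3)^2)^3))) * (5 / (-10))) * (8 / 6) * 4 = -81 / 470596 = -0.00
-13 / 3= -4.33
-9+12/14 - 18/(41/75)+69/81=-311648/7749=-40.22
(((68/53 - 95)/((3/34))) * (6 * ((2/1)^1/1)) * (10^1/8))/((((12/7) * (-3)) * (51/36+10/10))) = 5910730/4611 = 1281.88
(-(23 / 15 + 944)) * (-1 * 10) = 28366 / 3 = 9455.33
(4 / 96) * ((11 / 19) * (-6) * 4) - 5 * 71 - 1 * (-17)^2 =-12247 / 19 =-644.58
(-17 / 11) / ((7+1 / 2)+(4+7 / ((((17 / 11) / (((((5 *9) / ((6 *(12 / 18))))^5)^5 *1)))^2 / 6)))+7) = -3113983699460645524776651424006144 / 1279449176115261429647074201738988125613670318920784955780057891939342848912357771719687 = -0.00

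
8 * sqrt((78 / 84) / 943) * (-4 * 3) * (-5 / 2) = 120 * sqrt(171626) / 6601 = 7.53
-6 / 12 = -1 / 2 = -0.50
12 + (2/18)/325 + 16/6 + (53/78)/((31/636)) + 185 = 1489912/6975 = 213.61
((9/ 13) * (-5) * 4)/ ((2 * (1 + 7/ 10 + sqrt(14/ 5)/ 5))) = -25500/ 6019 + 600 * sqrt(70)/ 6019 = -3.40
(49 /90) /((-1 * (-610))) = 49 /54900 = 0.00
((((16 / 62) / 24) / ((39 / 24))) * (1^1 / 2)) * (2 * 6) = 16 / 403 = 0.04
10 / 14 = 5 / 7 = 0.71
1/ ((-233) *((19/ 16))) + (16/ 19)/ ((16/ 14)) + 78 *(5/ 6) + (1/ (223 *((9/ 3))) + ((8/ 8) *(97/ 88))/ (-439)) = 7520748715361/ 114414965016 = 65.73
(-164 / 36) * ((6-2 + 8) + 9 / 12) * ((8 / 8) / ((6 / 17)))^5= -989640329 / 93312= -10605.71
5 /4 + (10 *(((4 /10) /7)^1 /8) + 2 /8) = 11 /7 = 1.57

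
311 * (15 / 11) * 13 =60645 / 11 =5513.18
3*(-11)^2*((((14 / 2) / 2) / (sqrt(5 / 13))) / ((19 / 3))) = 7623*sqrt(65) / 190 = 323.47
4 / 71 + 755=53609 / 71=755.06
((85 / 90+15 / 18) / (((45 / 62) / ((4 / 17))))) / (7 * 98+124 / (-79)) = 156736 / 186135975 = 0.00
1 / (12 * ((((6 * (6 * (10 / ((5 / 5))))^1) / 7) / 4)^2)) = 49 / 97200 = 0.00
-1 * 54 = -54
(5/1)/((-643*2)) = -5/1286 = -0.00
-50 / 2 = -25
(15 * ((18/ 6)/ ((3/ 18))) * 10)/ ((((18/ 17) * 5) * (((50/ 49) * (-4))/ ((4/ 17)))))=-29.40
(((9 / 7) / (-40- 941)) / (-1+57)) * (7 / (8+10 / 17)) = -17 / 891184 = -0.00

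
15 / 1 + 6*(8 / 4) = 27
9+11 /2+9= 47 /2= 23.50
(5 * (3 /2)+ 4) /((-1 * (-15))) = 23 /30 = 0.77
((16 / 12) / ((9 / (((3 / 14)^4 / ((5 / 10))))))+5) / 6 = 24013 / 28812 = 0.83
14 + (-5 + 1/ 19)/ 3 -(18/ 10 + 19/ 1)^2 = -598912/ 1425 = -420.29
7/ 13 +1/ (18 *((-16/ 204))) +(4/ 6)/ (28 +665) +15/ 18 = 143659/ 216216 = 0.66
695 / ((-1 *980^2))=-139 / 192080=-0.00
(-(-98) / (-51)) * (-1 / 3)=98 / 153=0.64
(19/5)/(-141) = -19/705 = -0.03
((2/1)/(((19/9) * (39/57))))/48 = 3/104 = 0.03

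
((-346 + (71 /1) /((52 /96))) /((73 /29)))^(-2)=900601 /6565212676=0.00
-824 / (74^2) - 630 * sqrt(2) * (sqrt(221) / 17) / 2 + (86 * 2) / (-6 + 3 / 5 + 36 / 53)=-315 * sqrt(442) / 17 - 62656726 / 1712619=-426.14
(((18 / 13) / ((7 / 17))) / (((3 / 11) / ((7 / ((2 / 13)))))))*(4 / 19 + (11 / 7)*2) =250206 / 133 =1881.25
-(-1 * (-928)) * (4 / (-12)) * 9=2784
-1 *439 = -439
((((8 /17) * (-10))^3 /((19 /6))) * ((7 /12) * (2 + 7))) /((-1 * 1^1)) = 16128000 /93347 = 172.77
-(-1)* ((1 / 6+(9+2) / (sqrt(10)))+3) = 19 / 6+11* sqrt(10) / 10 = 6.65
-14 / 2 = -7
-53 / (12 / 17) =-75.08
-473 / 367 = -1.29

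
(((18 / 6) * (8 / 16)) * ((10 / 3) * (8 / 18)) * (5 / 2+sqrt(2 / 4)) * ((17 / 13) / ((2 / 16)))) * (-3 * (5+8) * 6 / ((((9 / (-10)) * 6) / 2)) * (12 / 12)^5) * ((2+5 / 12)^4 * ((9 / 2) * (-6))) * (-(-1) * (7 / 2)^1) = -10520804875 / 648 - 2104160975 * sqrt(2) / 648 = -20827990.53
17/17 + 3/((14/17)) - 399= -394.36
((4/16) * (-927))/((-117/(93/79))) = 9579/4108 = 2.33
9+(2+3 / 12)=45 / 4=11.25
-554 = -554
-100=-100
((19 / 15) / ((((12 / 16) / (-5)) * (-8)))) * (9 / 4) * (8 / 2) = 19 / 2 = 9.50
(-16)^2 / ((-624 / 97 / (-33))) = 17072 / 13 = 1313.23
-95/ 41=-2.32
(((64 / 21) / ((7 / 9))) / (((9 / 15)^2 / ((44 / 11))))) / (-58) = -3200 / 4263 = -0.75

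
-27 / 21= -9 / 7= -1.29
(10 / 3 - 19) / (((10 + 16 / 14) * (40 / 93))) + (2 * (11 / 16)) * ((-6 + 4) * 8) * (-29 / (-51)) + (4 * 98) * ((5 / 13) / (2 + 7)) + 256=40889611 / 159120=256.97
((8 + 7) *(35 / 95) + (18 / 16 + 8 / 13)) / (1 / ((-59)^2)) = 49983679 / 1976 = 25295.38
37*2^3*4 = 1184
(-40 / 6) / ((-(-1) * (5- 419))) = 10 / 621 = 0.02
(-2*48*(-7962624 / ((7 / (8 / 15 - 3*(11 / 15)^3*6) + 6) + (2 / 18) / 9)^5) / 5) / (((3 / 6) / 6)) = 2893170478809011359405437782574759936 / 4668389433950798814325916714245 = 619736.32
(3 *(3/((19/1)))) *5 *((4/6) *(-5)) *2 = -300/19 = -15.79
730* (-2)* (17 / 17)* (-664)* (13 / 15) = 2520544 / 3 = 840181.33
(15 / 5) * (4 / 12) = 1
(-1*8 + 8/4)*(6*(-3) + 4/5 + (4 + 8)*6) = -1644/5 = -328.80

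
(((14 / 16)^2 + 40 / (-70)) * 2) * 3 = 261 / 224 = 1.17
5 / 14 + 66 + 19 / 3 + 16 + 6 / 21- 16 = 3065 / 42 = 72.98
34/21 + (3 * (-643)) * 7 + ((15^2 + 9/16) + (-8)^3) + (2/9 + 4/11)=-152872835/11088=-13787.23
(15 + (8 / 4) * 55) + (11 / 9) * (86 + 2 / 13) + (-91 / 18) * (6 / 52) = 107507 / 468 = 229.72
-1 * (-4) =4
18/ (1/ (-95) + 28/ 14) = 190/ 21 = 9.05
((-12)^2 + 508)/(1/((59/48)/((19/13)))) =125021/228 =548.34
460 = 460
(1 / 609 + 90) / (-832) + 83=42000293 / 506688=82.89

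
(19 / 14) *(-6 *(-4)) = 228 / 7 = 32.57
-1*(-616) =616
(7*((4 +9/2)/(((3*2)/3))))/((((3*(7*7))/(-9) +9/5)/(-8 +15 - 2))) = -8925/872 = -10.24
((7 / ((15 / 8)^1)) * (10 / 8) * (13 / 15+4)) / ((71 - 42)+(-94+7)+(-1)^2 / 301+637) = 153811 / 3921300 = 0.04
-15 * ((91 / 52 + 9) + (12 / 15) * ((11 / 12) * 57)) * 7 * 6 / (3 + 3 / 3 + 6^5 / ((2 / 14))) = -66213 / 108872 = -0.61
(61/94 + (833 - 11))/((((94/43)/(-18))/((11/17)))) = -329189553/75106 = -4383.00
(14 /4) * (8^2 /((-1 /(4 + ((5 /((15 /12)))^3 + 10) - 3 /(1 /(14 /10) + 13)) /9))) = -156807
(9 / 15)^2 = 9 / 25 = 0.36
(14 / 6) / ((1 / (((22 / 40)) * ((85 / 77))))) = 17 / 12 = 1.42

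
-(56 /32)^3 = -343 /64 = -5.36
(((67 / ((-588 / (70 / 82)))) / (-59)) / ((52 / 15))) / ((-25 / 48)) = -201 / 220129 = -0.00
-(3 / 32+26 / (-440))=-0.03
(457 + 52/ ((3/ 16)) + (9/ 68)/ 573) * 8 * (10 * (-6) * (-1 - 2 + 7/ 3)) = 2289005840/ 9741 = 234986.74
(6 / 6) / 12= 1 / 12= 0.08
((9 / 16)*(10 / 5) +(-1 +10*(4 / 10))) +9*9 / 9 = 105 / 8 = 13.12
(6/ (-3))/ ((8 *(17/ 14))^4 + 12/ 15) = -12005/ 53458242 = -0.00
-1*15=-15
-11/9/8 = -11/72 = -0.15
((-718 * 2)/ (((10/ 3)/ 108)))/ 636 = -19386/ 265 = -73.15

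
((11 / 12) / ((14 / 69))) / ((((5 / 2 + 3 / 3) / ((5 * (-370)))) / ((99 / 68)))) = -23168475 / 6664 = -3476.66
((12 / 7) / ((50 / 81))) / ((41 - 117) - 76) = -243 / 13300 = -0.02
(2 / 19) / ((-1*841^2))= -0.00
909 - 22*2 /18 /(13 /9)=11795 /13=907.31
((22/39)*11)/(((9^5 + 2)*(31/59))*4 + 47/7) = 99946/1999102599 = 0.00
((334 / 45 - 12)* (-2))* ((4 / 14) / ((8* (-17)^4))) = 103 / 26309115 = 0.00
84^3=592704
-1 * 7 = -7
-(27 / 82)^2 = -729 / 6724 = -0.11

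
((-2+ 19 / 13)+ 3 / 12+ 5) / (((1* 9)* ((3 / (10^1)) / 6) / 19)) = 23275 / 117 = 198.93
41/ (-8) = -41/ 8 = -5.12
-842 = -842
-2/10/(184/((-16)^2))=-32/115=-0.28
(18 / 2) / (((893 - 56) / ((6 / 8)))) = 0.01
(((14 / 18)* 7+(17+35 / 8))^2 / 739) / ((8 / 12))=3728761 / 2553984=1.46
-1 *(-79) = 79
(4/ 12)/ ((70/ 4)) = 2/ 105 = 0.02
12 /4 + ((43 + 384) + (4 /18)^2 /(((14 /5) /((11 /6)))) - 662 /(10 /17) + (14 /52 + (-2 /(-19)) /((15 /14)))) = -2920022447 /4201470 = -695.00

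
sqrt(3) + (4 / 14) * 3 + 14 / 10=sqrt(3) + 79 / 35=3.99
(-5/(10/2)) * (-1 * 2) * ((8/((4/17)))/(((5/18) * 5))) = 1224/25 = 48.96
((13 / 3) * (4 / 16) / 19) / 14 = 13 / 3192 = 0.00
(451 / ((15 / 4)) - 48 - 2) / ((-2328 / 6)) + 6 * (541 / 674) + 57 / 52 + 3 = 222619961 / 25497420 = 8.73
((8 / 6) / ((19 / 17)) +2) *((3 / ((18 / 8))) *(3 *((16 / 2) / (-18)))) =-2912 / 513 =-5.68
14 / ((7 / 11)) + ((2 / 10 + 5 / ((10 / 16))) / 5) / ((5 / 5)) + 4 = 691 / 25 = 27.64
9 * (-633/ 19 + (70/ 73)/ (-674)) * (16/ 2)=-1121263056/ 467419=-2398.84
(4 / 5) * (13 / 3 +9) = 32 / 3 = 10.67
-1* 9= -9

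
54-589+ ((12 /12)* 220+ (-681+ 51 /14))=-13893 /14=-992.36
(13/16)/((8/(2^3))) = 13/16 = 0.81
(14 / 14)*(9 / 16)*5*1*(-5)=-225 / 16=-14.06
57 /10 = 5.70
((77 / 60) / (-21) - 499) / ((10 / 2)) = -89831 / 900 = -99.81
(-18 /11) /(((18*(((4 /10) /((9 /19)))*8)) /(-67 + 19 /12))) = 11775 /13376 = 0.88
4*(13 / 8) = 13 / 2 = 6.50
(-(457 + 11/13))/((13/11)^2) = -720192/2197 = -327.81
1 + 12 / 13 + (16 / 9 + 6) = 1135 / 117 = 9.70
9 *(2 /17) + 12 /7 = 330 /119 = 2.77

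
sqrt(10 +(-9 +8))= 3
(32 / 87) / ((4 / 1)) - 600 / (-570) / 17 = 4324 / 28101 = 0.15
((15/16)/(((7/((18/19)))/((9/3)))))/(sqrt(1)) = 0.38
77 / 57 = 1.35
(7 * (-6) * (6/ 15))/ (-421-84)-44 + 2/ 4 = -219507/ 5050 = -43.47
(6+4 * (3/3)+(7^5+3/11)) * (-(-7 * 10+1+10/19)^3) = 407361650945990/75449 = 5399165674.11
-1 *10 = -10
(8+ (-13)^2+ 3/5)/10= 444/25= 17.76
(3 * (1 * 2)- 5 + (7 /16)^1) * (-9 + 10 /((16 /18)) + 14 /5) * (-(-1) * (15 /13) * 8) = 6969 /104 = 67.01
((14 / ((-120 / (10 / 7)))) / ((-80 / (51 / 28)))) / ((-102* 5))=-1 / 134400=-0.00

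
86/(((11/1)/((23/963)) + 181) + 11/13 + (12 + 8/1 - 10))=25714/195071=0.13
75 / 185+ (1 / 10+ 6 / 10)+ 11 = 4479 / 370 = 12.11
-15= -15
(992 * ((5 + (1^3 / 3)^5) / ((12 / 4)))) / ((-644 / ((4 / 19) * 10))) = -5.41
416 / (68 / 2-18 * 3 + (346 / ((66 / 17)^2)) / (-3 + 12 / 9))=-1510080 / 122597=-12.32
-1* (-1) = 1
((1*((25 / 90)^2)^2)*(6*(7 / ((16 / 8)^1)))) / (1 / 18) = 4375 / 1944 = 2.25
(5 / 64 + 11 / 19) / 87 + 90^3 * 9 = 694101312799 / 105792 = 6561000.01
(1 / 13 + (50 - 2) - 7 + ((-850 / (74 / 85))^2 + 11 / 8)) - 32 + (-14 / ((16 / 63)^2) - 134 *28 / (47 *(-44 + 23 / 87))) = 953057.18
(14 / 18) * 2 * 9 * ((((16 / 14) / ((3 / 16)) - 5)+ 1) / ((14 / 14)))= 29.33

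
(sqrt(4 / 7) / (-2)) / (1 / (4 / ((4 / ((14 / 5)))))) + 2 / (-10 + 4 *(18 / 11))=-2 *sqrt(7) / 5 - 11 / 19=-1.64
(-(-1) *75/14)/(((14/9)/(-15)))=-10125/196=-51.66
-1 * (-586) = 586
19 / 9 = 2.11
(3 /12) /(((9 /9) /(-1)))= -1 /4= -0.25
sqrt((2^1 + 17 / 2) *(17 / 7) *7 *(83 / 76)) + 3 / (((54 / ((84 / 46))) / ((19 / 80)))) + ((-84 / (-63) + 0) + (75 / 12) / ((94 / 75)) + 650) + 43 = sqrt(1125978) / 76 + 181437841 / 259440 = 713.31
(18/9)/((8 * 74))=1/296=0.00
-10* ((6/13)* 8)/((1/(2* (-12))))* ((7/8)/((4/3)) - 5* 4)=-222840/13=-17141.54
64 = 64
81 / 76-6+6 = 81 / 76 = 1.07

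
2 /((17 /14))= 28 /17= 1.65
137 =137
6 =6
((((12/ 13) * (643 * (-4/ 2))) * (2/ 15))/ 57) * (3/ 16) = -643/ 1235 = -0.52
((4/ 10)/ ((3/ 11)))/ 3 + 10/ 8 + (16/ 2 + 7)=3013/ 180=16.74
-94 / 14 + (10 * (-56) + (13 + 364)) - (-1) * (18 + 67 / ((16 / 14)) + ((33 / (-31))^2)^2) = -5782246917 / 51717176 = -111.81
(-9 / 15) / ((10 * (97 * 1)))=-3 / 4850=-0.00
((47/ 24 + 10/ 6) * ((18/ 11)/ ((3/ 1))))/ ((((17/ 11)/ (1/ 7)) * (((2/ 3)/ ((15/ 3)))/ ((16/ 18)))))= 145/ 119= 1.22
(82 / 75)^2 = 6724 / 5625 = 1.20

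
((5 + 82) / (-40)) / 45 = -29 / 600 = -0.05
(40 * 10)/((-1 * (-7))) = 400/7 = 57.14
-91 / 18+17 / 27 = -239 / 54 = -4.43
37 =37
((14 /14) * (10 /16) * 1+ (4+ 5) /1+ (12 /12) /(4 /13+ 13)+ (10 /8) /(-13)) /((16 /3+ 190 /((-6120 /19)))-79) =-0.13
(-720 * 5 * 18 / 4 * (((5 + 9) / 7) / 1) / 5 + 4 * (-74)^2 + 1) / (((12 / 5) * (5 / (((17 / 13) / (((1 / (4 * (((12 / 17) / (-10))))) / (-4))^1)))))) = 24680 / 13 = 1898.46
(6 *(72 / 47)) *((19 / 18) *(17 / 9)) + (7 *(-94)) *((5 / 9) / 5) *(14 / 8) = -92737 / 846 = -109.62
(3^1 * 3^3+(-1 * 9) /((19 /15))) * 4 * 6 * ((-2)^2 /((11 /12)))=1617408 /209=7738.79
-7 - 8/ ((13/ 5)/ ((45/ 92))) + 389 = 113768/ 299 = 380.49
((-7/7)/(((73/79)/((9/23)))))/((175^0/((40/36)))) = -790/1679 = -0.47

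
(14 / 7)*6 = 12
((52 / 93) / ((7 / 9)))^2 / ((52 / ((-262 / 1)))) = -122616 / 47089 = -2.60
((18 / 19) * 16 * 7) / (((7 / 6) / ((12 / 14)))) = 10368 / 133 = 77.95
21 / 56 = 0.38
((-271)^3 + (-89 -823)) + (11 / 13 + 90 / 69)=-5951122834 / 299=-19903420.85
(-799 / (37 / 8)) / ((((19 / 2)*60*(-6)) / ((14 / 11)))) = 22372 / 347985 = 0.06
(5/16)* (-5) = -25/16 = -1.56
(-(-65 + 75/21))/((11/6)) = 2580/77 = 33.51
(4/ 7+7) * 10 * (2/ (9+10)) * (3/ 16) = 795/ 532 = 1.49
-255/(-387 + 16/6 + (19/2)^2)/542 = 0.00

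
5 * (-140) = -700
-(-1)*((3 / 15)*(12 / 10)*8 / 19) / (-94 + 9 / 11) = -528 / 486875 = -0.00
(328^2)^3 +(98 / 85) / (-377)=39902796946563399582 / 32045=1245211326152704.00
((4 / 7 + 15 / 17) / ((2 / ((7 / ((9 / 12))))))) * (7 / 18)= 1211 / 459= 2.64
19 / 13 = 1.46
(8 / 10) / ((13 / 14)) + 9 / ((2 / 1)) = 697 / 130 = 5.36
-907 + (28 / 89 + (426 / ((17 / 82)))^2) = 108578450681 / 25721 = 4221393.05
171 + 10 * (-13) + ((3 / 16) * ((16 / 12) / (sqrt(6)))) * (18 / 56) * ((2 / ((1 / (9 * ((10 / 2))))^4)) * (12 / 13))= 41 + 36905625 * sqrt(6) / 364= 248392.51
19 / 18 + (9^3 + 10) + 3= 13375 / 18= 743.06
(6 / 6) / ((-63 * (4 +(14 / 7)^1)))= -0.00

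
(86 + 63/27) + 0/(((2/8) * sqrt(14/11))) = 265/3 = 88.33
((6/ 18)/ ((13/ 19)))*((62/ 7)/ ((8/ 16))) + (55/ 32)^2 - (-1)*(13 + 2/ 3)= 2352971/ 93184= 25.25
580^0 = 1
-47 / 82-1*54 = -4475 / 82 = -54.57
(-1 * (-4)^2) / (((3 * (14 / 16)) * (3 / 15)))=-640 / 21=-30.48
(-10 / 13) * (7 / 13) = -70 / 169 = -0.41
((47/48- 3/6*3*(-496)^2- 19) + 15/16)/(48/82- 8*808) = 181568213/3180000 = 57.10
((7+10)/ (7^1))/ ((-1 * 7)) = -17/ 49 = -0.35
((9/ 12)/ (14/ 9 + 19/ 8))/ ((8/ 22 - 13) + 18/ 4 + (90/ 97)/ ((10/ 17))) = -115236/ 3961151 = -0.03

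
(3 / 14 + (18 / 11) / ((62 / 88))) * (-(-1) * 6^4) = 713448 / 217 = 3287.78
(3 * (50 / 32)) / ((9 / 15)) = 125 / 16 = 7.81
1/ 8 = 0.12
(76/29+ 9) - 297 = -8276/29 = -285.38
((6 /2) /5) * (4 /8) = 3 /10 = 0.30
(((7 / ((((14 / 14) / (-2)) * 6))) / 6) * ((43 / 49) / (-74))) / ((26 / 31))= 1333 / 242424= 0.01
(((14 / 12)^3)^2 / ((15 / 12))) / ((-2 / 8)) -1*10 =-18.07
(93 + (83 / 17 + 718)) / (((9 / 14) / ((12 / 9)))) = 776720 / 459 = 1692.20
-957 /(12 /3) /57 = -319 /76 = -4.20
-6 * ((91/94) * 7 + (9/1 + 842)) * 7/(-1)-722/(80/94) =35178.27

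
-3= -3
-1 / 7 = -0.14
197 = 197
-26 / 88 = -0.30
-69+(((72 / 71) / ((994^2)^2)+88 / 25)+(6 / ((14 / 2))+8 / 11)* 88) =16017092973465851 / 216597733587550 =73.95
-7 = -7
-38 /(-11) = 38 /11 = 3.45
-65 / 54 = -1.20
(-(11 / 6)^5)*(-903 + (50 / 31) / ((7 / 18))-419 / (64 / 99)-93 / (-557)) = 32036.77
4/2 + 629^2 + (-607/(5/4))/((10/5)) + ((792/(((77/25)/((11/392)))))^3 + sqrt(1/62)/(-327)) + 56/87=6947389861182394/17553819045 -sqrt(62)/20274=395776.55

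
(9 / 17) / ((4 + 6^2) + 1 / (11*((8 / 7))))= 0.01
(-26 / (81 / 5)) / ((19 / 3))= -130 / 513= -0.25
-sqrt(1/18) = -sqrt(2)/6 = -0.24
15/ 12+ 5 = 6.25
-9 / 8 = -1.12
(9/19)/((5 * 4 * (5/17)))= 153/1900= 0.08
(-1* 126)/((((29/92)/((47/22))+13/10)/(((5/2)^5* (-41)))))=14542828125/41728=348514.86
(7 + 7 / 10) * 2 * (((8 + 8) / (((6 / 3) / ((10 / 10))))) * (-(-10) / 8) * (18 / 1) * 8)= 22176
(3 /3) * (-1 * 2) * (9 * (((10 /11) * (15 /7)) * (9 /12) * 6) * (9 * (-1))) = 109350 /77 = 1420.13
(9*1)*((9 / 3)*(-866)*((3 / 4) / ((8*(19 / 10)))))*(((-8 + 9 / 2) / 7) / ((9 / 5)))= 97425 / 304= 320.48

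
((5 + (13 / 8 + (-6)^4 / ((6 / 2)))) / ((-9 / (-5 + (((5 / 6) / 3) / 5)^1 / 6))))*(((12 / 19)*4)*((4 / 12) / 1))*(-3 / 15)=-1891351 / 46170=-40.96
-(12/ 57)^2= -16/ 361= -0.04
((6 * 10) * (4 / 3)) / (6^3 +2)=40 / 109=0.37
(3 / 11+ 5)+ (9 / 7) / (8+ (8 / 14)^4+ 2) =131035 / 24266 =5.40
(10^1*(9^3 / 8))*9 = 8201.25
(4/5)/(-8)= -1/10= -0.10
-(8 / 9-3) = 19 / 9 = 2.11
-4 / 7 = -0.57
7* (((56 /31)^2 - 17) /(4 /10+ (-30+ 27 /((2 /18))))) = -0.45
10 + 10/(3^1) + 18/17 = 734/51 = 14.39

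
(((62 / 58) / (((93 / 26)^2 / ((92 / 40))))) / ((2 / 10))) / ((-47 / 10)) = -77740 / 380277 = -0.20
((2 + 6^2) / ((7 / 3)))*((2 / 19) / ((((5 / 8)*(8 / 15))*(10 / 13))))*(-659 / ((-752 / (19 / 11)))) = 1464957 / 144760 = 10.12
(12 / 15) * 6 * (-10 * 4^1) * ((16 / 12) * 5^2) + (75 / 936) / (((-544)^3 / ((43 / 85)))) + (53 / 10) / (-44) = -300573751440420401 / 46963764756480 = -6400.12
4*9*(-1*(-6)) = 216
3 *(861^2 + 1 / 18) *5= 66718895 / 6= 11119815.83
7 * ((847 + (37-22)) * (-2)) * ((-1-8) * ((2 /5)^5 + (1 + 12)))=4415838084 /3125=1413068.19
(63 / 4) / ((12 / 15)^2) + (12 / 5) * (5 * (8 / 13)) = 26619 / 832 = 31.99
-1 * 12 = -12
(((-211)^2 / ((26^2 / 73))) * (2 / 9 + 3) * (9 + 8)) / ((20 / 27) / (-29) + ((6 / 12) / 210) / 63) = -10325719.08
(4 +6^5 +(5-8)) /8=7777 /8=972.12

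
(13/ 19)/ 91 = 1/ 133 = 0.01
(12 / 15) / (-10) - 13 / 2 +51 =2221 / 50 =44.42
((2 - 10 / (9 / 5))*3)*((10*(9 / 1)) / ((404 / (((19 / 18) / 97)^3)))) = -68590 / 22399733439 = -0.00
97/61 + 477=478.59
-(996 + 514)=-1510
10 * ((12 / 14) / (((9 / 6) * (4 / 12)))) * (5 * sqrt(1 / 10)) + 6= 6 + 60 * sqrt(10) / 7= 33.11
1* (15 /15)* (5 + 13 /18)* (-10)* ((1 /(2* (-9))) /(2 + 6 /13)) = 6695 /5184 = 1.29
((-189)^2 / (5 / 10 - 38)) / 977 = -23814 / 24425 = -0.97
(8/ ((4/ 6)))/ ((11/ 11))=12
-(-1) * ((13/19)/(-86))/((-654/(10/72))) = 65/38470896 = 0.00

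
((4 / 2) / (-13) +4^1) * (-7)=-350 / 13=-26.92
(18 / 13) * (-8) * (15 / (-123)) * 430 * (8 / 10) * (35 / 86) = 100800 / 533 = 189.12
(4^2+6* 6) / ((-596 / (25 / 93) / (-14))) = 4550 / 13857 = 0.33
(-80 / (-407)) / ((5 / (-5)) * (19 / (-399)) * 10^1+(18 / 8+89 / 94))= 315840 / 5901907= 0.05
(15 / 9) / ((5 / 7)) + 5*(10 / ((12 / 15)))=389 / 6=64.83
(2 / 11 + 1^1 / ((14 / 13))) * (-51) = -8721 / 154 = -56.63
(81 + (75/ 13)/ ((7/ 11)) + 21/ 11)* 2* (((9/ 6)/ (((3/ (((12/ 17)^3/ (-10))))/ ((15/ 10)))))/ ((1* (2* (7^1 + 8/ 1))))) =-19886472/ 122947825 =-0.16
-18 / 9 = -2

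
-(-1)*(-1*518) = -518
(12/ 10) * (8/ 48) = 1/ 5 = 0.20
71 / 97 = 0.73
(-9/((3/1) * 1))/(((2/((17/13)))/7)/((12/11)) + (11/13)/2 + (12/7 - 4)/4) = -57.77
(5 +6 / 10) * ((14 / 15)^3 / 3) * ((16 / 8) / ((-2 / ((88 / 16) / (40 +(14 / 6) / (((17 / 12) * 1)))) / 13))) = -23347324 / 8960625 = -2.61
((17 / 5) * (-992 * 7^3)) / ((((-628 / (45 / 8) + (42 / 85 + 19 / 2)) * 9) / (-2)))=-393335936 / 155525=-2529.08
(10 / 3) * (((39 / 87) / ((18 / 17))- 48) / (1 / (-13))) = 1614275 / 783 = 2061.65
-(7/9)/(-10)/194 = 7/17460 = 0.00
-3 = -3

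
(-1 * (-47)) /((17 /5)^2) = 1175 /289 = 4.07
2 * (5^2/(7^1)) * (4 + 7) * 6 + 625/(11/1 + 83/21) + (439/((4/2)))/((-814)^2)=747458465161/1456386008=513.23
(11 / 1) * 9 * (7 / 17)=693 / 17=40.76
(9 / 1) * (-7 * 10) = -630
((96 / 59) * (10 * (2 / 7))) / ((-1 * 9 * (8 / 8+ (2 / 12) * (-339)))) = 1280 / 137529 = 0.01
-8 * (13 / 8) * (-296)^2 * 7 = -7973056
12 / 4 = 3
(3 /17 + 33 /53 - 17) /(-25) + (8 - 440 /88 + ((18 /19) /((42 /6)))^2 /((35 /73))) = 10281335816 /2789113075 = 3.69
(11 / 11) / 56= 1 / 56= 0.02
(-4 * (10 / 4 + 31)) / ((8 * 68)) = -67 / 272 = -0.25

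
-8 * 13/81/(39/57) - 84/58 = -7810/2349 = -3.32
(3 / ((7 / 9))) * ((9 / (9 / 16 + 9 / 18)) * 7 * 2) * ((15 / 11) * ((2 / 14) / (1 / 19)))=2216160 / 1309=1693.02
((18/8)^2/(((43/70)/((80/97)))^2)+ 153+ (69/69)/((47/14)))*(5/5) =132808841405/817670327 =162.42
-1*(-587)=587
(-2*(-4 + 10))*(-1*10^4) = 120000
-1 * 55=-55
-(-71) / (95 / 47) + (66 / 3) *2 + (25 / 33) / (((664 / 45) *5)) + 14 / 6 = 169591039 / 2081640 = 81.47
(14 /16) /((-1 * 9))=-7 /72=-0.10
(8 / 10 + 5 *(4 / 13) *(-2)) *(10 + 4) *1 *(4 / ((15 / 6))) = -16576 / 325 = -51.00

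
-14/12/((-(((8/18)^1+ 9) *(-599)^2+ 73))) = 21/60997484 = 0.00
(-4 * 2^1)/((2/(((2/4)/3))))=-0.67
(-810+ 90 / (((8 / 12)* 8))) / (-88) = 6345 / 704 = 9.01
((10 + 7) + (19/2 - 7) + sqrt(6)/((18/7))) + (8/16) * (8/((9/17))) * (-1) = 7 * sqrt(6)/18 + 215/18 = 12.90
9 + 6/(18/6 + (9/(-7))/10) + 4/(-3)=1961/201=9.76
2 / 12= 1 / 6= 0.17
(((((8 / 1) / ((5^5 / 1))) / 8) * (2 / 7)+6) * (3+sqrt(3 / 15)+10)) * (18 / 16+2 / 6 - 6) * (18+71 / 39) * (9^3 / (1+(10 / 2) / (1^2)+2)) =-223942720221 / 350000 - 223942720221 * sqrt(5) / 22750000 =-661847.38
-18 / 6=-3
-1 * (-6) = 6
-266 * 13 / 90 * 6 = -3458 / 15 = -230.53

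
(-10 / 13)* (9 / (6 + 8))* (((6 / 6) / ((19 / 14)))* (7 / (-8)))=315 / 988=0.32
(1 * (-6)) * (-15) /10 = 9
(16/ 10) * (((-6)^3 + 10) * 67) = -110416/ 5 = -22083.20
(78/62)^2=1521/961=1.58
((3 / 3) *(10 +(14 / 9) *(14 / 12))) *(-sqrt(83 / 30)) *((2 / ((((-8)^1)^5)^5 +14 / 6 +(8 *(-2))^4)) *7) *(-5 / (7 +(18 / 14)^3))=-765919 *sqrt(2490) / 9578092595215529191610841390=-0.00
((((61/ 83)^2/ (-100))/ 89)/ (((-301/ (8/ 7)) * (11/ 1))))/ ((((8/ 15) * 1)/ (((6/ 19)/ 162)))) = 3721/ 48599244526140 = 0.00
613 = 613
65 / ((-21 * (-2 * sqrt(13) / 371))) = 265 * sqrt(13) / 6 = 159.25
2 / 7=0.29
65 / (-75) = -13 / 15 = -0.87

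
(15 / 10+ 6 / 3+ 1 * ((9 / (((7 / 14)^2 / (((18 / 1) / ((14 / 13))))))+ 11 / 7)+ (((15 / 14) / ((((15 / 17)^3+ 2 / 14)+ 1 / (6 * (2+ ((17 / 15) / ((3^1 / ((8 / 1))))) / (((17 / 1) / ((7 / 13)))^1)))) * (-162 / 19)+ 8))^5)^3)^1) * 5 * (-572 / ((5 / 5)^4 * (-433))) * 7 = 2024163664028047169576423927235840592486824899752726264611502443116547227946755079640589435765783817290686276505461825988920021552330942850 / 11871244008226794892708203814340080295555520641762459037539135193513200500141534662977337702589714880341652870782474016867086283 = 170509818737.22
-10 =-10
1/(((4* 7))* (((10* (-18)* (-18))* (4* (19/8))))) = 1/861840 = 0.00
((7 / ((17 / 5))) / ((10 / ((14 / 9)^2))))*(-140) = -96040 / 1377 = -69.75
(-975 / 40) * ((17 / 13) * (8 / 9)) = -85 / 3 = -28.33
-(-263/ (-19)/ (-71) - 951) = 1283162/ 1349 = 951.19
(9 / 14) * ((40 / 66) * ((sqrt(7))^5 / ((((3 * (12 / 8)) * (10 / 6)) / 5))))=140 * sqrt(7) / 11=33.67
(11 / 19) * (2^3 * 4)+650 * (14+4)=222652 / 19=11718.53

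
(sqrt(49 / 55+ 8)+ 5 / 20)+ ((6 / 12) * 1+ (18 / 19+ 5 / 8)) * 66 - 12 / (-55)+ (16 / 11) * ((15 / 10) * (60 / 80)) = sqrt(26895) / 55+ 290261 / 2090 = 141.86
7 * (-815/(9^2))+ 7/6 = -11221/162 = -69.27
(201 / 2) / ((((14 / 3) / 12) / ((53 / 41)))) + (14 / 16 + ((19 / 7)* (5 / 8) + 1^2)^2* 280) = 2721615 / 1148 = 2370.74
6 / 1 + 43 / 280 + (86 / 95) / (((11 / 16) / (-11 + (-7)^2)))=34613 / 616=56.19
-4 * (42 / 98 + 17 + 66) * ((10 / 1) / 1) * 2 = -46720 / 7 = -6674.29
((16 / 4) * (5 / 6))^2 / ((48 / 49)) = 11.34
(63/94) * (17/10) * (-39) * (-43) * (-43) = -77230881/940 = -82160.51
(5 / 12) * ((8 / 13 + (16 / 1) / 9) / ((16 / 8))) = 175 / 351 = 0.50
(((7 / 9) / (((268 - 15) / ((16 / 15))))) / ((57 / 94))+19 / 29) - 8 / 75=156364837 / 282291075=0.55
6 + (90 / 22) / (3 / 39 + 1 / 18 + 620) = 9587856 / 1596221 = 6.01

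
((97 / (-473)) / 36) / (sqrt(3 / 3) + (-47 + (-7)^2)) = -97 / 51084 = -0.00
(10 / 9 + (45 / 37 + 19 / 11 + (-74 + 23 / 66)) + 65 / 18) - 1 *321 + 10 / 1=-1380899 / 3663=-376.99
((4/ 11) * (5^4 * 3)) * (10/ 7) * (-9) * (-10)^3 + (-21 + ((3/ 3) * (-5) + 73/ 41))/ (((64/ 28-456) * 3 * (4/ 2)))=175791600178409/ 20053264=8766233.78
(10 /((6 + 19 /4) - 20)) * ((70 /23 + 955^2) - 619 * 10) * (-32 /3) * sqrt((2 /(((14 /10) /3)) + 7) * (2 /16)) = 12406722.81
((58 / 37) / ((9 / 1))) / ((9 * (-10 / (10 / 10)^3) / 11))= -319 / 14985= -0.02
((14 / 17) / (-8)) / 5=-7 / 340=-0.02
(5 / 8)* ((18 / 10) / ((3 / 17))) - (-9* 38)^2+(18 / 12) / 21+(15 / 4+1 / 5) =-116953.60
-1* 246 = -246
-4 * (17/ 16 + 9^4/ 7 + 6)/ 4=-105767/ 112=-944.35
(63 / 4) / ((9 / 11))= 77 / 4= 19.25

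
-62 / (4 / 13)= -403 / 2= -201.50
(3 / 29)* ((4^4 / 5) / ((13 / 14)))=10752 / 1885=5.70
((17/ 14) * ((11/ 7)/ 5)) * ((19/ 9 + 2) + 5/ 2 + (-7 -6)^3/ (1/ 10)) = -73928767/ 8820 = -8381.95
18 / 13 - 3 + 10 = 109 / 13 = 8.38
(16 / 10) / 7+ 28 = 988 / 35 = 28.23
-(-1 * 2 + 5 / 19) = 33 / 19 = 1.74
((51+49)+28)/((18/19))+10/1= 1306/9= 145.11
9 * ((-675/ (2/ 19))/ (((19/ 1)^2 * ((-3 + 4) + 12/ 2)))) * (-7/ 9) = 675/ 38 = 17.76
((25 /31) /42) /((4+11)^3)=1 /175770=0.00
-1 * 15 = -15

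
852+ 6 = 858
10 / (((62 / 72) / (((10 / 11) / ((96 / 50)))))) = 1875 / 341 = 5.50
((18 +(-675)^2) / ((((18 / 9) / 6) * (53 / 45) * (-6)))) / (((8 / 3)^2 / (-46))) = 4244314545 / 3392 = 1251271.98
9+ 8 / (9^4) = 59057 / 6561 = 9.00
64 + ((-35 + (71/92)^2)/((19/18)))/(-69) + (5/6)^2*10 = 1188694057/16644456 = 71.42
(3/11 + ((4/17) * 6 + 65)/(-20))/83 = -11399/310420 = -0.04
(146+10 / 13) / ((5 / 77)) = 146916 / 65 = 2260.25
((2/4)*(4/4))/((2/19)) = 19/4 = 4.75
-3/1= -3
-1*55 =-55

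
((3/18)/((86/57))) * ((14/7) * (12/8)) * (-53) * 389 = -1175169/172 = -6832.38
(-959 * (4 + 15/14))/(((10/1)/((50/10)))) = -9727/4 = -2431.75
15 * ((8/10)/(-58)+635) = 276219/29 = 9524.79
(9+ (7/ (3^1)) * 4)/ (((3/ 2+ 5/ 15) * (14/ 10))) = 50/ 7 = 7.14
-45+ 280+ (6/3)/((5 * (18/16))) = 10591/45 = 235.36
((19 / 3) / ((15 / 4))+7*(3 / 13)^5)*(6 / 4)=28294813 / 11138790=2.54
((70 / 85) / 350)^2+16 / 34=85001 / 180625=0.47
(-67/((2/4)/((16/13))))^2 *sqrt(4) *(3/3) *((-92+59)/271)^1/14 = -151692288/320593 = -473.16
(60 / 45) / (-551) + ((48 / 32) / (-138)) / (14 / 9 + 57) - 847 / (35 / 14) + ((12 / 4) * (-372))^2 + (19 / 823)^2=337949028764371716763 / 271419452985540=1245117.20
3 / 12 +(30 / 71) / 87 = 2099 / 8236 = 0.25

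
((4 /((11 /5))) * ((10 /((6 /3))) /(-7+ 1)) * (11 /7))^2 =2500 /441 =5.67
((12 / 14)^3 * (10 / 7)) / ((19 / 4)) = 8640 / 45619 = 0.19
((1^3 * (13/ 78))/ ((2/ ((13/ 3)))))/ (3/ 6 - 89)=-13/ 3186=-0.00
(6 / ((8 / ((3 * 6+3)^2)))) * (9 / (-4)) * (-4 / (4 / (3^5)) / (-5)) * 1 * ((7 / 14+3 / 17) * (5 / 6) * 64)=-22182741 / 17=-1304867.12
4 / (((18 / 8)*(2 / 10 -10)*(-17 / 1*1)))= 80 / 7497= 0.01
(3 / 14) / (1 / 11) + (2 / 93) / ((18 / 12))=9263 / 3906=2.37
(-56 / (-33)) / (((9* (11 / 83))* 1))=4648 / 3267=1.42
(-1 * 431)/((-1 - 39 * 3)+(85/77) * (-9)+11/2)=66374/18855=3.52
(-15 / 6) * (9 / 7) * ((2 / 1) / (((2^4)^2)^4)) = -45 / 30064771072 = -0.00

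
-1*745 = -745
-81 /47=-1.72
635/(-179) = -635/179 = -3.55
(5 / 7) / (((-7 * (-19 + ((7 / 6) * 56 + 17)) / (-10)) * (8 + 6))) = 15 / 13034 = 0.00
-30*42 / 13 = -1260 / 13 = -96.92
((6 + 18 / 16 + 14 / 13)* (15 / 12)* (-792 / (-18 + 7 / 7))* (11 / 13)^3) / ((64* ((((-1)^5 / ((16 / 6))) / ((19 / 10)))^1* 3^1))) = -237286687 / 31074368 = -7.64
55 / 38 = 1.45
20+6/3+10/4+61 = 171/2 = 85.50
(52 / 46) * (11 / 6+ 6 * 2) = 1079 / 69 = 15.64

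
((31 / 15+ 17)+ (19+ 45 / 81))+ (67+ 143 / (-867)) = 1371472 / 13005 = 105.46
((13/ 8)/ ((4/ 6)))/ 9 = 13/ 48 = 0.27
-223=-223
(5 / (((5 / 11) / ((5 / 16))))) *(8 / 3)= 55 / 6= 9.17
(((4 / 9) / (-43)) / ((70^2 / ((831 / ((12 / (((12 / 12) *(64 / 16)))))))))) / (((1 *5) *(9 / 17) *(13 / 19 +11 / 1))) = -89471 / 4736009250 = -0.00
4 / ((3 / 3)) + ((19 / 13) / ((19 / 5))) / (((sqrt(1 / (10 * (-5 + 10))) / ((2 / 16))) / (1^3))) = 25 * sqrt(2) / 104 + 4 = 4.34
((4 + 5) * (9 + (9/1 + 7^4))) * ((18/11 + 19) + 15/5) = 5660460/11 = 514587.27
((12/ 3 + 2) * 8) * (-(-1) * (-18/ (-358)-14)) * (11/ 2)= -659208/ 179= -3682.73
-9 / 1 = -9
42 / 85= 0.49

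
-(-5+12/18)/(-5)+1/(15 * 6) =-77/90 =-0.86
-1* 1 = -1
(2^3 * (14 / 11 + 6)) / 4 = 160 / 11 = 14.55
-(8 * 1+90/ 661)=-5378/ 661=-8.14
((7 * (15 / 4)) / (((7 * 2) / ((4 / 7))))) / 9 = 5 / 42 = 0.12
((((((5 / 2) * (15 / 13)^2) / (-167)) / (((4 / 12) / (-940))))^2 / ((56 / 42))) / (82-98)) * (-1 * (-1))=-1887141796875 / 12744603664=-148.07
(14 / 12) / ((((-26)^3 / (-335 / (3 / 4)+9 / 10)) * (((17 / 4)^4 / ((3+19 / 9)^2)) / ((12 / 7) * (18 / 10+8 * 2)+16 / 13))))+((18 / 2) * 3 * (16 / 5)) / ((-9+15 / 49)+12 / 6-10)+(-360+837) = 8390920485339056669 / 17781153852656025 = 471.90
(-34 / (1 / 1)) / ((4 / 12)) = -102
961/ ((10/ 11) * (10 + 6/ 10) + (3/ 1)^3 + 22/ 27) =285417/ 11123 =25.66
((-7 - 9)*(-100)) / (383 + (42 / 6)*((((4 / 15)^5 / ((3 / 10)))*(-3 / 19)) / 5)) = 23085000000 / 5525957539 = 4.18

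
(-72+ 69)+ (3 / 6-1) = -7 / 2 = -3.50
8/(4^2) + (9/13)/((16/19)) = 275/208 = 1.32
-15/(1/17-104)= 85/589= 0.14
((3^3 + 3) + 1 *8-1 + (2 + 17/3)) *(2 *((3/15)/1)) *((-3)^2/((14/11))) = 4422/35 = 126.34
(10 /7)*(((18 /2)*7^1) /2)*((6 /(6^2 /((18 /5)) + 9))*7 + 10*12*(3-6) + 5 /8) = -2443005 /152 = -16072.40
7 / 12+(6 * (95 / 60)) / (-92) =265 / 552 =0.48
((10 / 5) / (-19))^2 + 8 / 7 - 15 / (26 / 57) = -31.73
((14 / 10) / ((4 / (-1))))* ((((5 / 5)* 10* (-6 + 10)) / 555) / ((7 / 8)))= -16 / 555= -0.03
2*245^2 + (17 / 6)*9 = 240151 / 2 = 120075.50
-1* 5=-5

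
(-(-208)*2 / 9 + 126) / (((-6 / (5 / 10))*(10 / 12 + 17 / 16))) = -6200 / 819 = -7.57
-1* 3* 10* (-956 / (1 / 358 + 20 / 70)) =23957360 / 241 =99408.13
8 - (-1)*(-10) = -2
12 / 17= 0.71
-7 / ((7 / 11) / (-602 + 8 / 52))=86064 / 13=6620.31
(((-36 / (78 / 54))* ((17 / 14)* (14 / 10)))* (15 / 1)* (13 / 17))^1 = -486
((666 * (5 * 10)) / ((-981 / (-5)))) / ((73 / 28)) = 518000 / 7957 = 65.10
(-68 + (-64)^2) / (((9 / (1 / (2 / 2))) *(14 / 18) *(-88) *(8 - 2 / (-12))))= -3021 / 3773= -0.80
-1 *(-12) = 12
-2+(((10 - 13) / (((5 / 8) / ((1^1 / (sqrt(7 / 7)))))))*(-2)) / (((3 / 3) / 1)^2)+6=68 / 5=13.60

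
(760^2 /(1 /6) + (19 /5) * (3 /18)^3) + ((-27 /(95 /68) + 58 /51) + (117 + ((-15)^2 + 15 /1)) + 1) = 241811689957 /69768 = 3465939.83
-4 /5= -0.80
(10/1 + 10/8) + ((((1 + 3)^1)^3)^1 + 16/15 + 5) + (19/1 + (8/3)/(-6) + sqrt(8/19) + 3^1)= 2*sqrt(38)/19 + 18517/180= 103.52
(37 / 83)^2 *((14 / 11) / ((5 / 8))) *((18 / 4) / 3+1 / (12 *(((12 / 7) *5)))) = 10416721 / 17050275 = 0.61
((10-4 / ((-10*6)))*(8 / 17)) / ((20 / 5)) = 302 / 255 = 1.18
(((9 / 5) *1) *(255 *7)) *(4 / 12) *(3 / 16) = 3213 / 16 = 200.81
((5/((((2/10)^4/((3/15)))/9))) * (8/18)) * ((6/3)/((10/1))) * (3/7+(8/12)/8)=5375/21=255.95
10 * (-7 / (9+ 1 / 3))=-15 / 2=-7.50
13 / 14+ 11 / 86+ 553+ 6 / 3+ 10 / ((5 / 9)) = 172791 / 301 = 574.06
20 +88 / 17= 428 / 17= 25.18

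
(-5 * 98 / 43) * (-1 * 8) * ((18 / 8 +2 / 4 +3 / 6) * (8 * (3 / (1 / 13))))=3974880 / 43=92439.07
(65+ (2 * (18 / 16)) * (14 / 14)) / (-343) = -269 / 1372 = -0.20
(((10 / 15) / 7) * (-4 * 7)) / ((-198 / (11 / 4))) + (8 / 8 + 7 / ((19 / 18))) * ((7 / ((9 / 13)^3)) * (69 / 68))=51300593 / 313956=163.40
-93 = -93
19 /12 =1.58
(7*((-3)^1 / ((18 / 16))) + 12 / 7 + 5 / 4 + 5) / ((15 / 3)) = -899 / 420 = -2.14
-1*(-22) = 22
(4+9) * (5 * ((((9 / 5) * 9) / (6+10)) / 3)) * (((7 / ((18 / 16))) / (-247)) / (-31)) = 21 / 1178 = 0.02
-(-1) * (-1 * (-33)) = 33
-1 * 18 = -18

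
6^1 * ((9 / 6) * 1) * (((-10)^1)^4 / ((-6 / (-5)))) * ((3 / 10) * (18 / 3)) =135000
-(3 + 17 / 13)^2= -3136 / 169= -18.56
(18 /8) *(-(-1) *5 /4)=2.81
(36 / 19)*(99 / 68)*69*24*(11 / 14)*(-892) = -7238783376 / 2261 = -3201584.86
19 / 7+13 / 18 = 433 / 126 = 3.44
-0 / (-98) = 0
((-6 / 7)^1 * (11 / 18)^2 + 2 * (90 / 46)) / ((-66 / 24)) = -62474 / 47817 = -1.31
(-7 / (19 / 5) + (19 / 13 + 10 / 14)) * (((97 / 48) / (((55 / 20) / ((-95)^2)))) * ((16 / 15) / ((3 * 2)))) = 10634110 / 27027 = 393.46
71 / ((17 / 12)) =852 / 17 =50.12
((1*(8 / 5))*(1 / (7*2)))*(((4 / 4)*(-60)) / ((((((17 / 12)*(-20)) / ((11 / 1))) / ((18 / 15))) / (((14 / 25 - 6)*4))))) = -304128 / 4375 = -69.51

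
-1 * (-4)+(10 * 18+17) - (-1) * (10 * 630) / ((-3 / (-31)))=65301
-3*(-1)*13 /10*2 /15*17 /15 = 221 /375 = 0.59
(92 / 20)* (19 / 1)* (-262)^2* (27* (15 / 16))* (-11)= -6681927087 / 4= -1670481771.75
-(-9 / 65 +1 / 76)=619 / 4940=0.13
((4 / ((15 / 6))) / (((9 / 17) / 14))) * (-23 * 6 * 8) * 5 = -700672 / 3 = -233557.33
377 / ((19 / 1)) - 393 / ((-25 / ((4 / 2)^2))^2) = 9.78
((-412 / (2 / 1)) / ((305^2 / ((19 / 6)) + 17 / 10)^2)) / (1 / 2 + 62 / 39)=-44619600 / 390657686503279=-0.00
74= 74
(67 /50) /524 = 67 /26200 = 0.00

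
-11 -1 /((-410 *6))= -27059 /2460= -11.00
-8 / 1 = -8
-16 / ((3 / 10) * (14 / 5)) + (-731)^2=11221181 / 21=534341.95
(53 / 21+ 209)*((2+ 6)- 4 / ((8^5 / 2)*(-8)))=582224045 / 344064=1692.20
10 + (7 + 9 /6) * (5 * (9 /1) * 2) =775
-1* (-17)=17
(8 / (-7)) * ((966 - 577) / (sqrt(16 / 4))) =-1556 / 7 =-222.29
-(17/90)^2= -289/8100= -0.04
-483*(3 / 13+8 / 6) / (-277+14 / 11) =108031 / 39429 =2.74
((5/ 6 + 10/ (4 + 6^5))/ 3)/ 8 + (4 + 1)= 70507/ 14004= 5.03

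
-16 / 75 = -0.21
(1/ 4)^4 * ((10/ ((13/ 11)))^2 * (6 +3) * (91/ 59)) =190575/ 49088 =3.88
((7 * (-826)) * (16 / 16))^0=1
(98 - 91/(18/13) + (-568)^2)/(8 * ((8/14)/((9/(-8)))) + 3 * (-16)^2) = 40654691/96256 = 422.36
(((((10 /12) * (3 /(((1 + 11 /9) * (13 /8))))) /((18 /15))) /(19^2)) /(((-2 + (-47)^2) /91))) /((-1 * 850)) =-21 /270887180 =-0.00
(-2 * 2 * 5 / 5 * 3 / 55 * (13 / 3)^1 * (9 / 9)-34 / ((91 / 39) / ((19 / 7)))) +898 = 2310972 / 2695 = 857.50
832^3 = 575930368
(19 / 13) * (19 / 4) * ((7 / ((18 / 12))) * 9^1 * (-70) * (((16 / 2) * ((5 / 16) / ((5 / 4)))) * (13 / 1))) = -530670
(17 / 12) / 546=17 / 6552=0.00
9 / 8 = 1.12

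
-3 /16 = -0.19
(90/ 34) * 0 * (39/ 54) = 0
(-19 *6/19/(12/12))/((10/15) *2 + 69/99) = -198/67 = -2.96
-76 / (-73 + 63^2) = -19 / 974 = -0.02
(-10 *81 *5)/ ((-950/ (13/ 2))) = 1053/ 38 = 27.71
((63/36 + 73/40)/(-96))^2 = 20449/14745600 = 0.00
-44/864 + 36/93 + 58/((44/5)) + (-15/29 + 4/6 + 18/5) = 114026357/10680120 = 10.68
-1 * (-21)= 21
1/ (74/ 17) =17/ 74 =0.23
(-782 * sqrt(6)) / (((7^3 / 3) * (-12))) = 391 * sqrt(6) / 686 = 1.40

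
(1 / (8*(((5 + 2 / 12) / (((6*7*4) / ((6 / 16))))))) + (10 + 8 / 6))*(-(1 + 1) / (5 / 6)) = -8248 / 155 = -53.21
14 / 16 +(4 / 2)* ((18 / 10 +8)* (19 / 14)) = 1099 / 40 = 27.48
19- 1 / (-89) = 1692 / 89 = 19.01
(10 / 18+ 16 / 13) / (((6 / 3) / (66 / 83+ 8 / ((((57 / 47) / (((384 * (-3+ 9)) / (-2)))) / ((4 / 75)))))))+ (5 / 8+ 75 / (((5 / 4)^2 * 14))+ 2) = -4829420243 / 13595400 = -355.22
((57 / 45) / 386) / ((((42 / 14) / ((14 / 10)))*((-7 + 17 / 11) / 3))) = -1463 / 1737000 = -0.00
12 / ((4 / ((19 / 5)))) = 57 / 5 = 11.40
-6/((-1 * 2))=3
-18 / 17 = -1.06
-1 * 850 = -850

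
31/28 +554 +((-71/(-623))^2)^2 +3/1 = 336302340683425/602576482564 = 558.11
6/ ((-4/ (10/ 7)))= -15/ 7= -2.14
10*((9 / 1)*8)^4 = 268738560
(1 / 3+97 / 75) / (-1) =-122 / 75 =-1.63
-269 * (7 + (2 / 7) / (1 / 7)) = -2421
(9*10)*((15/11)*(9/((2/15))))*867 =79005375/11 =7182306.82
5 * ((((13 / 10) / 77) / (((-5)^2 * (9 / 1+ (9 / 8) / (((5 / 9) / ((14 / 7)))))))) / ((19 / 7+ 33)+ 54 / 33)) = 13 / 1876590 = 0.00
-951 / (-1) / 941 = 951 / 941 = 1.01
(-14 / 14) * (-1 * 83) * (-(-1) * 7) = 581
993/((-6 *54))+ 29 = 2801/108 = 25.94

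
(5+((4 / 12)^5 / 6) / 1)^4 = 2825845365659761 / 4518872583696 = 625.34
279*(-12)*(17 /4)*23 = -327267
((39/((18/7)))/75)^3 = 0.01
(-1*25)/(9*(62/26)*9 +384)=-325/7503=-0.04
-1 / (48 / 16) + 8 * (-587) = -4696.33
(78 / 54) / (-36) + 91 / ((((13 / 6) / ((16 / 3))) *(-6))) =-12109 / 324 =-37.37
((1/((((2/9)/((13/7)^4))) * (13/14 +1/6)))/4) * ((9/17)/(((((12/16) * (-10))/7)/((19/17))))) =-43955379/6514060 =-6.75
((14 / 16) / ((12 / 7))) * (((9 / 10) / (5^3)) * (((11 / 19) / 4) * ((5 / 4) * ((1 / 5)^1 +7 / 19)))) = 43659 / 115520000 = 0.00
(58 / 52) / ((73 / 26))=29 / 73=0.40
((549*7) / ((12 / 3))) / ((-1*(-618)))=1281 / 824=1.55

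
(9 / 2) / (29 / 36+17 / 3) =162 / 233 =0.70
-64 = -64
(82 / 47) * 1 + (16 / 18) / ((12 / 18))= 434 / 141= 3.08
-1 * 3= -3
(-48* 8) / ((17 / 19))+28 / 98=-51038 / 119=-428.89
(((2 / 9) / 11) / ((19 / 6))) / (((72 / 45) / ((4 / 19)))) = 10 / 11913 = 0.00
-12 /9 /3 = -4 /9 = -0.44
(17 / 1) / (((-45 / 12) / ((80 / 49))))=-1088 / 147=-7.40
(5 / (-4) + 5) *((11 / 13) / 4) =165 / 208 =0.79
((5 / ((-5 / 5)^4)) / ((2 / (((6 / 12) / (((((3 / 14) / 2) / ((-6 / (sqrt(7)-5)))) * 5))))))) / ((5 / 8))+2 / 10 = 56 * sqrt(7) / 45+289 / 45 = 9.71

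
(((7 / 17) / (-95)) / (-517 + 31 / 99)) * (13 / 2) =9009 / 165220960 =0.00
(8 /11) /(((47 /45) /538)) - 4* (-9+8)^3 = 195748 /517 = 378.62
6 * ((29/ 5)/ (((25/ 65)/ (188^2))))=79948128/ 25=3197925.12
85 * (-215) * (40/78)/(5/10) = -731000/39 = -18743.59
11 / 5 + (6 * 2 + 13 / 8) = 633 / 40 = 15.82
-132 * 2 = -264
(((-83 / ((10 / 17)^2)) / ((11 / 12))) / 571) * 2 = -143922 / 157025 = -0.92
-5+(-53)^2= 2804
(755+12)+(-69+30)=728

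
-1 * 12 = -12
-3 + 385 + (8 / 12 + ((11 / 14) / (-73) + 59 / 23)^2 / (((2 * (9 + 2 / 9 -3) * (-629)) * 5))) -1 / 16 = 44678325984368485 / 116774330616384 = 382.60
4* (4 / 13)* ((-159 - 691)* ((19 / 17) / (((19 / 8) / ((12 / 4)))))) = -19200 / 13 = -1476.92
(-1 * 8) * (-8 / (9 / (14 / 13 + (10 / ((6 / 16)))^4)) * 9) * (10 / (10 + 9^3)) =340787925760 / 778167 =437936.75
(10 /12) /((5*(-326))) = -1 /1956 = -0.00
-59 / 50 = -1.18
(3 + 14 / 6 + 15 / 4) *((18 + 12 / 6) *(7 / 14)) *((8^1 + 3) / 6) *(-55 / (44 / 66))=-13738.54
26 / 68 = 13 / 34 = 0.38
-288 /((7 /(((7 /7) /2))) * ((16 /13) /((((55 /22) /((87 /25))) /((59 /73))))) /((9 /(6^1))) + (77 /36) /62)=-76254048000 /3430915117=-22.23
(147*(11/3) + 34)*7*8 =32088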